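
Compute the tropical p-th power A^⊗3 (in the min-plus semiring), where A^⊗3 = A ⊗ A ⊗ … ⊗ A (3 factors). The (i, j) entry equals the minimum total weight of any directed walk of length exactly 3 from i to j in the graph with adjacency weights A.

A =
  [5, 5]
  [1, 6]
A^⊗3 =
  [11, 11]
  [7, 11]

Each entry (A^⊗3)_ij equals the minimum over all length-3 walks i = v_0 → v_1 → … → v_3 = j of Σ_t A[v_t][v_{t+1}]. For example, for (i, j) = (0, 1) we minimise over 4 possible intermediate vertex sequences; the minimum is 11, attained along the walk 0 → 1 → 0 → 1.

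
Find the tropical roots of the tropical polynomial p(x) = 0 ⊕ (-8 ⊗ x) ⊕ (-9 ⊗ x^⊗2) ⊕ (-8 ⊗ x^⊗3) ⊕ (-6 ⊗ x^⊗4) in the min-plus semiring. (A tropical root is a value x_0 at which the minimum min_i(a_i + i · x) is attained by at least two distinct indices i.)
Roots: {-2, -1, 1, 8}

Each tropical root is a break point of the lower envelope of the lines y = a_i + i · x (there are 5 lines, with slopes 0, 1, ..., 4). Only the lines that attain the minimum somewhere contribute to roots; other lines are dominated. Here the surviving (envelope) indices are i = 4, i = 3, i = 2, i = 1, i = 0.
Intersections between consecutive envelope lines give the roots: for adjacent envelope indices i < j the intersection is x = (a_i − a_j) / (j − i). Reading off the sorted break points: {-2, -1, 1, 8}.
Verification: at each break x_0, at least two indices attain the minimum of min_i(a_i + i · x_0).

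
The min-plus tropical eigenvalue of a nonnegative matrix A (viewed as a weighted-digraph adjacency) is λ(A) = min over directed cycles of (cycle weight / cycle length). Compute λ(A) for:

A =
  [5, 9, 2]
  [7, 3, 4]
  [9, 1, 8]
λ(A) = 5/2

Enumerate directed cycles and compute their means (weight / length). Sample:
  cycle 0 → 0: weight = 5, length = 1, mean = 5/1 ≈ 5.000
  cycle 1 → 1: weight = 3, length = 1, mean = 3/1 ≈ 3.000
  cycle 2 → 2: weight = 8, length = 1, mean = 8/1 ≈ 8.000
  cycle 0 → 1 → 0: weight = 16, length = 2, mean = 16/2 ≈ 8.000
  cycle 0 → 2 → 0: weight = 11, length = 2, mean = 11/2 ≈ 5.500
  cycle 1 → 0 → 1: weight = 16, length = 2, mean = 16/2 ≈ 8.000
Minimum mean = 2.500, attained e.g. along the cycle 1 → 2 → 1 with weight 5 and length 2. So λ(A) = 5/2 = 5/2.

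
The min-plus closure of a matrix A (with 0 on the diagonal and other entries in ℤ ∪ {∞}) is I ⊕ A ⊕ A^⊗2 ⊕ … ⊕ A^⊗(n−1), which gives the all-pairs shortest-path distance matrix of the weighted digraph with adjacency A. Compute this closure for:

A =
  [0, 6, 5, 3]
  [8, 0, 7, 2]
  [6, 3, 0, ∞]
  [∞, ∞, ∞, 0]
Closure =
  [0, 6, 5, 3]
  [8, 0, 7, 2]
  [6, 3, 0, 5]
  [∞, ∞, ∞, 0]

This is the Floyd-Warshall all-pairs shortest-path computation. For each intermediate vertex k = 0, 1, …, 3, update dist[i][j] ← min(dist[i][j], dist[i][k] + dist[k][j]). The final matrix gives, for each (i, j), the minimum total weight of any directed path from i to j (possibly empty when i = j).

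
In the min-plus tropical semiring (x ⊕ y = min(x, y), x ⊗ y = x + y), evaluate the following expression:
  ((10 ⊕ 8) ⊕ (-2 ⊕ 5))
((10 ⊕ 8) ⊕ (-2 ⊕ 5)) = -2

Expand innermost to outermost. Recall ⊕ takes the minimum of its arguments and ⊗ takes their sum. Working out the expression ((10 ⊕ 8) ⊕ (-2 ⊕ 5)) gives -2.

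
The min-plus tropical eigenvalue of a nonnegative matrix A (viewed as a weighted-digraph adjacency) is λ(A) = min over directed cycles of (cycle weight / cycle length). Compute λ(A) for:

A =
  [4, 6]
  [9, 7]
λ(A) = 4

Enumerate directed cycles and compute their means (weight / length). Sample:
  cycle 0 → 0: weight = 4, length = 1, mean = 4/1 ≈ 4.000
  cycle 1 → 1: weight = 7, length = 1, mean = 7/1 ≈ 7.000
  cycle 0 → 1 → 0: weight = 15, length = 2, mean = 15/2 ≈ 7.500
  cycle 1 → 0 → 1: weight = 15, length = 2, mean = 15/2 ≈ 7.500
Minimum mean = 4.000, attained e.g. along the cycle 0 → 0 with weight 4 and length 1. So λ(A) = 4/1 = 4.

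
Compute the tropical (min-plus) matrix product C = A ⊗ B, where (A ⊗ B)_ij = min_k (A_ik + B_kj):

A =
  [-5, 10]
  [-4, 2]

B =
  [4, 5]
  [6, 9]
A ⊗ B =
  [-1, 0]
  [0, 1]

Apply the min-plus product entry-by-entry:
  C[0][0] = min over k of (A[0][0] + B[0][0] = -5 + 4 = -1, A[0][1] + B[1][0] = 10 + 6 = 16) = -1 (attained at k = 0)
  C[0][1] = min over k of (A[0][0] + B[0][1] = -5 + 5 = 0, A[0][1] + B[1][1] = 10 + 9 = 19) = 0 (attained at k = 0)
  C[1][0] = min over k of (A[1][0] + B[0][0] = -4 + 4 = 0, A[1][1] + B[1][0] = 2 + 6 = 8) = 0 (attained at k = 0)
  C[1][1] = min over k of (A[1][0] + B[0][1] = -4 + 5 = 1, A[1][1] + B[1][1] = 2 + 9 = 11) = 1 (attained at k = 0)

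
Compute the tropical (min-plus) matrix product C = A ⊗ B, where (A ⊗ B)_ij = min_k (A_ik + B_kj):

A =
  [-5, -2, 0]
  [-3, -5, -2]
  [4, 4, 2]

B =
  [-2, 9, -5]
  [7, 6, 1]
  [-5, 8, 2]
A ⊗ B =
  [-7, 4, -10]
  [-7, 1, -8]
  [-3, 10, -1]

Apply the min-plus product entry-by-entry:
  C[0][0] = min over k of (A[0][0] + B[0][0] = -5 + -2 = -7, A[0][1] + B[1][0] = -2 + 7 = 5, A[0][2] + B[2][0] = 0 + -5 = -5) = -7 (attained at k = 0)
  C[0][1] = min over k of (A[0][0] + B[0][1] = -5 + 9 = 4, A[0][1] + B[1][1] = -2 + 6 = 4, A[0][2] + B[2][1] = 0 + 8 = 8) = 4 (attained at k = 0)
  C[0][2] = min over k of (A[0][0] + B[0][2] = -5 + -5 = -10, A[0][1] + B[1][2] = -2 + 1 = -1, A[0][2] + B[2][2] = 0 + 2 = 2) = -10 (attained at k = 0)
  C[1][0] = min over k of (A[1][0] + B[0][0] = -3 + -2 = -5, A[1][1] + B[1][0] = -5 + 7 = 2, A[1][2] + B[2][0] = -2 + -5 = -7) = -7 (attained at k = 2)
  C[1][1] = min over k of (A[1][0] + B[0][1] = -3 + 9 = 6, A[1][1] + B[1][1] = -5 + 6 = 1, A[1][2] + B[2][1] = -2 + 8 = 6) = 1 (attained at k = 1)
  C[1][2] = min over k of (A[1][0] + B[0][2] = -3 + -5 = -8, A[1][1] + B[1][2] = -5 + 1 = -4, A[1][2] + B[2][2] = -2 + 2 = 0) = -8 (attained at k = 0)
  C[2][0] = min over k of (A[2][0] + B[0][0] = 4 + -2 = 2, A[2][1] + B[1][0] = 4 + 7 = 11, A[2][2] + B[2][0] = 2 + -5 = -3) = -3 (attained at k = 2)
  C[2][1] = min over k of (A[2][0] + B[0][1] = 4 + 9 = 13, A[2][1] + B[1][1] = 4 + 6 = 10, A[2][2] + B[2][1] = 2 + 8 = 10) = 10 (attained at k = 1)
  C[2][2] = min over k of (A[2][0] + B[0][2] = 4 + -5 = -1, A[2][1] + B[1][2] = 4 + 1 = 5, A[2][2] + B[2][2] = 2 + 2 = 4) = -1 (attained at k = 0)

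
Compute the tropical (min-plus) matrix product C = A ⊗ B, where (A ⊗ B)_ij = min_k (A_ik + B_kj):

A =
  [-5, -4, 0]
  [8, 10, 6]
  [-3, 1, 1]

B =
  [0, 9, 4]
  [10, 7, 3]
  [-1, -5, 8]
A ⊗ B =
  [-5, -5, -1]
  [5, 1, 12]
  [-3, -4, 1]

Apply the min-plus product entry-by-entry:
  C[0][0] = min over k of (A[0][0] + B[0][0] = -5 + 0 = -5, A[0][1] + B[1][0] = -4 + 10 = 6, A[0][2] + B[2][0] = 0 + -1 = -1) = -5 (attained at k = 0)
  C[0][1] = min over k of (A[0][0] + B[0][1] = -5 + 9 = 4, A[0][1] + B[1][1] = -4 + 7 = 3, A[0][2] + B[2][1] = 0 + -5 = -5) = -5 (attained at k = 2)
  C[0][2] = min over k of (A[0][0] + B[0][2] = -5 + 4 = -1, A[0][1] + B[1][2] = -4 + 3 = -1, A[0][2] + B[2][2] = 0 + 8 = 8) = -1 (attained at k = 0)
  C[1][0] = min over k of (A[1][0] + B[0][0] = 8 + 0 = 8, A[1][1] + B[1][0] = 10 + 10 = 20, A[1][2] + B[2][0] = 6 + -1 = 5) = 5 (attained at k = 2)
  C[1][1] = min over k of (A[1][0] + B[0][1] = 8 + 9 = 17, A[1][1] + B[1][1] = 10 + 7 = 17, A[1][2] + B[2][1] = 6 + -5 = 1) = 1 (attained at k = 2)
  C[1][2] = min over k of (A[1][0] + B[0][2] = 8 + 4 = 12, A[1][1] + B[1][2] = 10 + 3 = 13, A[1][2] + B[2][2] = 6 + 8 = 14) = 12 (attained at k = 0)
  C[2][0] = min over k of (A[2][0] + B[0][0] = -3 + 0 = -3, A[2][1] + B[1][0] = 1 + 10 = 11, A[2][2] + B[2][0] = 1 + -1 = 0) = -3 (attained at k = 0)
  C[2][1] = min over k of (A[2][0] + B[0][1] = -3 + 9 = 6, A[2][1] + B[1][1] = 1 + 7 = 8, A[2][2] + B[2][1] = 1 + -5 = -4) = -4 (attained at k = 2)
  C[2][2] = min over k of (A[2][0] + B[0][2] = -3 + 4 = 1, A[2][1] + B[1][2] = 1 + 3 = 4, A[2][2] + B[2][2] = 1 + 8 = 9) = 1 (attained at k = 0)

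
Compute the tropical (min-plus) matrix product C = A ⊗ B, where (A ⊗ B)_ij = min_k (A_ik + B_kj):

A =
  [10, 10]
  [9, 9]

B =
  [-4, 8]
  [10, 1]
A ⊗ B =
  [6, 11]
  [5, 10]

Apply the min-plus product entry-by-entry:
  C[0][0] = min over k of (A[0][0] + B[0][0] = 10 + -4 = 6, A[0][1] + B[1][0] = 10 + 10 = 20) = 6 (attained at k = 0)
  C[0][1] = min over k of (A[0][0] + B[0][1] = 10 + 8 = 18, A[0][1] + B[1][1] = 10 + 1 = 11) = 11 (attained at k = 1)
  C[1][0] = min over k of (A[1][0] + B[0][0] = 9 + -4 = 5, A[1][1] + B[1][0] = 9 + 10 = 19) = 5 (attained at k = 0)
  C[1][1] = min over k of (A[1][0] + B[0][1] = 9 + 8 = 17, A[1][1] + B[1][1] = 9 + 1 = 10) = 10 (attained at k = 1)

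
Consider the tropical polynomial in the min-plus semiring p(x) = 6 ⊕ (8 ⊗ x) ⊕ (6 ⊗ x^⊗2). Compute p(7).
p(7) = 6

A tropical monomial a ⊗ x^⊗i evaluates to a + i · x. Evaluating each term at x = 7:
  Term 0 contributes 6 + 0 · 7 = 6
  Term 1 contributes 8 + 1 · 7 = 15
  Term 2 contributes 6 + 2 · 7 = 20
p(7) = ⊕ of these = min[6, 15, 20] = 6.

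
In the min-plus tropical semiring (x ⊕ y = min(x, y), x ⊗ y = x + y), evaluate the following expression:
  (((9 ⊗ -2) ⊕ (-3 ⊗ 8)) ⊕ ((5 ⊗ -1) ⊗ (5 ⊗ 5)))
(((9 ⊗ -2) ⊕ (-3 ⊗ 8)) ⊕ ((5 ⊗ -1) ⊗ (5 ⊗ 5))) = 5

Expand innermost to outermost. Recall ⊕ takes the minimum of its arguments and ⊗ takes their sum. Working out the expression (((9 ⊗ -2) ⊕ (-3 ⊗ 8)) ⊕ ((5 ⊗ -1) ⊗ (5 ⊗ 5))) gives 5.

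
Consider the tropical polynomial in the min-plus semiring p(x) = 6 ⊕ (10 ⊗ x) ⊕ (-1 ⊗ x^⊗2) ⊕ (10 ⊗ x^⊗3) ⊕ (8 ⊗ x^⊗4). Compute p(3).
p(3) = 5

A tropical monomial a ⊗ x^⊗i evaluates to a + i · x. Evaluating each term at x = 3:
  Term 0 contributes 6 + 0 · 3 = 6
  Term 1 contributes 10 + 1 · 3 = 13
  Term 2 contributes -1 + 2 · 3 = 5
  Term 3 contributes 10 + 3 · 3 = 19
  Term 4 contributes 8 + 4 · 3 = 20
p(3) = ⊕ of these = min[6, 13, 5, 19, 20] = 5.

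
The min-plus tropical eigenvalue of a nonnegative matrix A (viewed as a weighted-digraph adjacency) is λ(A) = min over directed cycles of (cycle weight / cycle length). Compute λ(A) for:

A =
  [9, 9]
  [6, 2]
λ(A) = 2

Enumerate directed cycles and compute their means (weight / length). Sample:
  cycle 0 → 0: weight = 9, length = 1, mean = 9/1 ≈ 9.000
  cycle 1 → 1: weight = 2, length = 1, mean = 2/1 ≈ 2.000
  cycle 0 → 1 → 0: weight = 15, length = 2, mean = 15/2 ≈ 7.500
  cycle 1 → 0 → 1: weight = 15, length = 2, mean = 15/2 ≈ 7.500
Minimum mean = 2.000, attained e.g. along the cycle 1 → 1 with weight 2 and length 1. So λ(A) = 2/1 = 2.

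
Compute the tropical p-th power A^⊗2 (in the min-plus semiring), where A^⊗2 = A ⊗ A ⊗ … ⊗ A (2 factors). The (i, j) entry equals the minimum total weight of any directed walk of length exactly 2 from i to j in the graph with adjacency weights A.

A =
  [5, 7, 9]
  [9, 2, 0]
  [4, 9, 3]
A^⊗2 =
  [10, 9, 7]
  [4, 4, 2]
  [7, 11, 6]

Each entry (A^⊗2)_ij equals the minimum over all length-2 walks i = v_0 → v_1 → … → v_2 = j of Σ_t A[v_t][v_{t+1}]. For example, for (i, j) = (0, 2) we minimise over 3 possible intermediate vertex sequences; the minimum is 7, attained along the walk 0 → 1 → 2.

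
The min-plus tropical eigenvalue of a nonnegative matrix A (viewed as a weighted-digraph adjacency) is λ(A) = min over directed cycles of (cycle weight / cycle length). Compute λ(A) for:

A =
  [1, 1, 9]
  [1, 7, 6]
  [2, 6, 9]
λ(A) = 1

Enumerate directed cycles and compute their means (weight / length). Sample:
  cycle 0 → 0: weight = 1, length = 1, mean = 1/1 ≈ 1.000
  cycle 1 → 1: weight = 7, length = 1, mean = 7/1 ≈ 7.000
  cycle 2 → 2: weight = 9, length = 1, mean = 9/1 ≈ 9.000
  cycle 0 → 1 → 0: weight = 2, length = 2, mean = 2/2 ≈ 1.000
  cycle 0 → 2 → 0: weight = 11, length = 2, mean = 11/2 ≈ 5.500
  cycle 1 → 0 → 1: weight = 2, length = 2, mean = 2/2 ≈ 1.000
Minimum mean = 1.000, attained e.g. along the cycle 0 → 0 with weight 1 and length 1. So λ(A) = 1/1 = 1.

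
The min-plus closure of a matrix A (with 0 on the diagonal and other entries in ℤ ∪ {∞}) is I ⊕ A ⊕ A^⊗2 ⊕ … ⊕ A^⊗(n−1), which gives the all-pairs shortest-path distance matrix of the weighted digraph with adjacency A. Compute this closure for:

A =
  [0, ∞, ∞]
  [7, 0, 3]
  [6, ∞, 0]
Closure =
  [0, ∞, ∞]
  [7, 0, 3]
  [6, ∞, 0]

This is the Floyd-Warshall all-pairs shortest-path computation. For each intermediate vertex k = 0, 1, …, 2, update dist[i][j] ← min(dist[i][j], dist[i][k] + dist[k][j]). The final matrix gives, for each (i, j), the minimum total weight of any directed path from i to j (possibly empty when i = j).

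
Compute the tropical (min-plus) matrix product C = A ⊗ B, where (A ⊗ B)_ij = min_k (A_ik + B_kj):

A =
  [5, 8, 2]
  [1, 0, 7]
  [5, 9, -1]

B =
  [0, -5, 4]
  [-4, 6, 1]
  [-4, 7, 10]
A ⊗ B =
  [-2, 0, 9]
  [-4, -4, 1]
  [-5, 0, 9]

Apply the min-plus product entry-by-entry:
  C[0][0] = min over k of (A[0][0] + B[0][0] = 5 + 0 = 5, A[0][1] + B[1][0] = 8 + -4 = 4, A[0][2] + B[2][0] = 2 + -4 = -2) = -2 (attained at k = 2)
  C[0][1] = min over k of (A[0][0] + B[0][1] = 5 + -5 = 0, A[0][1] + B[1][1] = 8 + 6 = 14, A[0][2] + B[2][1] = 2 + 7 = 9) = 0 (attained at k = 0)
  C[0][2] = min over k of (A[0][0] + B[0][2] = 5 + 4 = 9, A[0][1] + B[1][2] = 8 + 1 = 9, A[0][2] + B[2][2] = 2 + 10 = 12) = 9 (attained at k = 0)
  C[1][0] = min over k of (A[1][0] + B[0][0] = 1 + 0 = 1, A[1][1] + B[1][0] = 0 + -4 = -4, A[1][2] + B[2][0] = 7 + -4 = 3) = -4 (attained at k = 1)
  C[1][1] = min over k of (A[1][0] + B[0][1] = 1 + -5 = -4, A[1][1] + B[1][1] = 0 + 6 = 6, A[1][2] + B[2][1] = 7 + 7 = 14) = -4 (attained at k = 0)
  C[1][2] = min over k of (A[1][0] + B[0][2] = 1 + 4 = 5, A[1][1] + B[1][2] = 0 + 1 = 1, A[1][2] + B[2][2] = 7 + 10 = 17) = 1 (attained at k = 1)
  C[2][0] = min over k of (A[2][0] + B[0][0] = 5 + 0 = 5, A[2][1] + B[1][0] = 9 + -4 = 5, A[2][2] + B[2][0] = -1 + -4 = -5) = -5 (attained at k = 2)
  C[2][1] = min over k of (A[2][0] + B[0][1] = 5 + -5 = 0, A[2][1] + B[1][1] = 9 + 6 = 15, A[2][2] + B[2][1] = -1 + 7 = 6) = 0 (attained at k = 0)
  C[2][2] = min over k of (A[2][0] + B[0][2] = 5 + 4 = 9, A[2][1] + B[1][2] = 9 + 1 = 10, A[2][2] + B[2][2] = -1 + 10 = 9) = 9 (attained at k = 0)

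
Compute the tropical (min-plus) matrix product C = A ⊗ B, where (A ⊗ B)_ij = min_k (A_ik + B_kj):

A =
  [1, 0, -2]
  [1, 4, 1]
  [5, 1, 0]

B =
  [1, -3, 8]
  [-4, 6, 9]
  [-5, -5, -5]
A ⊗ B =
  [-7, -7, -7]
  [-4, -4, -4]
  [-5, -5, -5]

Apply the min-plus product entry-by-entry:
  C[0][0] = min over k of (A[0][0] + B[0][0] = 1 + 1 = 2, A[0][1] + B[1][0] = 0 + -4 = -4, A[0][2] + B[2][0] = -2 + -5 = -7) = -7 (attained at k = 2)
  C[0][1] = min over k of (A[0][0] + B[0][1] = 1 + -3 = -2, A[0][1] + B[1][1] = 0 + 6 = 6, A[0][2] + B[2][1] = -2 + -5 = -7) = -7 (attained at k = 2)
  C[0][2] = min over k of (A[0][0] + B[0][2] = 1 + 8 = 9, A[0][1] + B[1][2] = 0 + 9 = 9, A[0][2] + B[2][2] = -2 + -5 = -7) = -7 (attained at k = 2)
  C[1][0] = min over k of (A[1][0] + B[0][0] = 1 + 1 = 2, A[1][1] + B[1][0] = 4 + -4 = 0, A[1][2] + B[2][0] = 1 + -5 = -4) = -4 (attained at k = 2)
  C[1][1] = min over k of (A[1][0] + B[0][1] = 1 + -3 = -2, A[1][1] + B[1][1] = 4 + 6 = 10, A[1][2] + B[2][1] = 1 + -5 = -4) = -4 (attained at k = 2)
  C[1][2] = min over k of (A[1][0] + B[0][2] = 1 + 8 = 9, A[1][1] + B[1][2] = 4 + 9 = 13, A[1][2] + B[2][2] = 1 + -5 = -4) = -4 (attained at k = 2)
  C[2][0] = min over k of (A[2][0] + B[0][0] = 5 + 1 = 6, A[2][1] + B[1][0] = 1 + -4 = -3, A[2][2] + B[2][0] = 0 + -5 = -5) = -5 (attained at k = 2)
  C[2][1] = min over k of (A[2][0] + B[0][1] = 5 + -3 = 2, A[2][1] + B[1][1] = 1 + 6 = 7, A[2][2] + B[2][1] = 0 + -5 = -5) = -5 (attained at k = 2)
  C[2][2] = min over k of (A[2][0] + B[0][2] = 5 + 8 = 13, A[2][1] + B[1][2] = 1 + 9 = 10, A[2][2] + B[2][2] = 0 + -5 = -5) = -5 (attained at k = 2)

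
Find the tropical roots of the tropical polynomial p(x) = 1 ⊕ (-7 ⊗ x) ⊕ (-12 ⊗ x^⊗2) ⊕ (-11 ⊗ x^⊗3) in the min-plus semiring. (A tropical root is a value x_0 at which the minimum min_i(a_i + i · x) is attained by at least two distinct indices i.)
Roots: {-1, 5, 8}

Each tropical root is a break point of the lower envelope of the lines y = a_i + i · x (there are 4 lines, with slopes 0, 1, ..., 3). Only the lines that attain the minimum somewhere contribute to roots; other lines are dominated. Here the surviving (envelope) indices are i = 3, i = 2, i = 1, i = 0.
Intersections between consecutive envelope lines give the roots: for adjacent envelope indices i < j the intersection is x = (a_i − a_j) / (j − i). Reading off the sorted break points: {-1, 5, 8}.
Verification: at each break x_0, at least two indices attain the minimum of min_i(a_i + i · x_0).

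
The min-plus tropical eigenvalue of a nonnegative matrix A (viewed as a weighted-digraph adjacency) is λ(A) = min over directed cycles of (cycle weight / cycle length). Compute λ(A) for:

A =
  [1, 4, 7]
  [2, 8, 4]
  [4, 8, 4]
λ(A) = 1

Enumerate directed cycles and compute their means (weight / length). Sample:
  cycle 0 → 0: weight = 1, length = 1, mean = 1/1 ≈ 1.000
  cycle 1 → 1: weight = 8, length = 1, mean = 8/1 ≈ 8.000
  cycle 2 → 2: weight = 4, length = 1, mean = 4/1 ≈ 4.000
  cycle 0 → 1 → 0: weight = 6, length = 2, mean = 6/2 ≈ 3.000
  cycle 0 → 2 → 0: weight = 11, length = 2, mean = 11/2 ≈ 5.500
  cycle 1 → 0 → 1: weight = 6, length = 2, mean = 6/2 ≈ 3.000
Minimum mean = 1.000, attained e.g. along the cycle 0 → 0 with weight 1 and length 1. So λ(A) = 1/1 = 1.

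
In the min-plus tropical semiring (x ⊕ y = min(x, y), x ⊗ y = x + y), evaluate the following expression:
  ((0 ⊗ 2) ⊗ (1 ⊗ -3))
((0 ⊗ 2) ⊗ (1 ⊗ -3)) = 0

Expand innermost to outermost. Recall ⊕ takes the minimum of its arguments and ⊗ takes their sum. Working out the expression ((0 ⊗ 2) ⊗ (1 ⊗ -3)) gives 0.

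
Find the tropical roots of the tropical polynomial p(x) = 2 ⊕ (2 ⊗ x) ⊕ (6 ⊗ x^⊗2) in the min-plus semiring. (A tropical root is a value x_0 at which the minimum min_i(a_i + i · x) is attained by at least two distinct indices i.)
Roots: {-4, 0}

Each tropical root is a break point of the lower envelope of the lines y = a_i + i · x (there are 3 lines, with slopes 0, 1, ..., 2). Only the lines that attain the minimum somewhere contribute to roots; other lines are dominated. Here the surviving (envelope) indices are i = 2, i = 1, i = 0.
Intersections between consecutive envelope lines give the roots: for adjacent envelope indices i < j the intersection is x = (a_i − a_j) / (j − i). Reading off the sorted break points: {-4, 0}.
Verification: at each break x_0, at least two indices attain the minimum of min_i(a_i + i · x_0).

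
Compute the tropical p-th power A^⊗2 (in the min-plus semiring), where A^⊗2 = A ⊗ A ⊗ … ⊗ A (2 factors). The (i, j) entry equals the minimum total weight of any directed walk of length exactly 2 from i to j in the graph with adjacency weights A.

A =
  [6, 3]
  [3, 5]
A^⊗2 =
  [6, 8]
  [8, 6]

Each entry (A^⊗2)_ij equals the minimum over all length-2 walks i = v_0 → v_1 → … → v_2 = j of Σ_t A[v_t][v_{t+1}]. For example, for (i, j) = (0, 1) we minimise over 2 possible intermediate vertex sequences; the minimum is 8, attained along the walk 0 → 1 → 1.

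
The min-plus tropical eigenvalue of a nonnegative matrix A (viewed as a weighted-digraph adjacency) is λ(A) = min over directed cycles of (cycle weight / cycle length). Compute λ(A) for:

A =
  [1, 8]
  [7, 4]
λ(A) = 1

Enumerate directed cycles and compute their means (weight / length). Sample:
  cycle 0 → 0: weight = 1, length = 1, mean = 1/1 ≈ 1.000
  cycle 1 → 1: weight = 4, length = 1, mean = 4/1 ≈ 4.000
  cycle 0 → 1 → 0: weight = 15, length = 2, mean = 15/2 ≈ 7.500
  cycle 1 → 0 → 1: weight = 15, length = 2, mean = 15/2 ≈ 7.500
Minimum mean = 1.000, attained e.g. along the cycle 0 → 0 with weight 1 and length 1. So λ(A) = 1/1 = 1.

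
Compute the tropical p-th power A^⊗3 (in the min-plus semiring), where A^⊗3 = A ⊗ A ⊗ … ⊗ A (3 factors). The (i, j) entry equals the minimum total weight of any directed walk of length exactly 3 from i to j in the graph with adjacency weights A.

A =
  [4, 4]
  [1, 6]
A^⊗3 =
  [9, 9]
  [6, 9]

Each entry (A^⊗3)_ij equals the minimum over all length-3 walks i = v_0 → v_1 → … → v_3 = j of Σ_t A[v_t][v_{t+1}]. For example, for (i, j) = (0, 1) we minimise over 4 possible intermediate vertex sequences; the minimum is 9, attained along the walk 0 → 1 → 0 → 1.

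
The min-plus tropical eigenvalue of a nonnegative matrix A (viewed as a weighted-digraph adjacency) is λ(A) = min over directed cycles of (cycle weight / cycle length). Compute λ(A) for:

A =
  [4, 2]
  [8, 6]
λ(A) = 4

Enumerate directed cycles and compute their means (weight / length). Sample:
  cycle 0 → 0: weight = 4, length = 1, mean = 4/1 ≈ 4.000
  cycle 1 → 1: weight = 6, length = 1, mean = 6/1 ≈ 6.000
  cycle 0 → 1 → 0: weight = 10, length = 2, mean = 10/2 ≈ 5.000
  cycle 1 → 0 → 1: weight = 10, length = 2, mean = 10/2 ≈ 5.000
Minimum mean = 4.000, attained e.g. along the cycle 0 → 0 with weight 4 and length 1. So λ(A) = 4/1 = 4.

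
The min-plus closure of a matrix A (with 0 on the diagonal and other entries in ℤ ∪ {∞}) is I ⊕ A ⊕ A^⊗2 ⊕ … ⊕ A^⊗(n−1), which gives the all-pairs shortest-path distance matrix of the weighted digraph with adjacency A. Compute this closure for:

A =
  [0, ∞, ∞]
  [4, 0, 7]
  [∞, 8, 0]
Closure =
  [0, ∞, ∞]
  [4, 0, 7]
  [12, 8, 0]

This is the Floyd-Warshall all-pairs shortest-path computation. For each intermediate vertex k = 0, 1, …, 2, update dist[i][j] ← min(dist[i][j], dist[i][k] + dist[k][j]). The final matrix gives, for each (i, j), the minimum total weight of any directed path from i to j (possibly empty when i = j).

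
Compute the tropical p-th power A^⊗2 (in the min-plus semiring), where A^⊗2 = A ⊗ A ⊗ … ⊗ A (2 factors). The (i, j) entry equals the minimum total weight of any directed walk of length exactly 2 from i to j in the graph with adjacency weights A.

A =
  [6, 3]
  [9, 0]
A^⊗2 =
  [12, 3]
  [9, 0]

Each entry (A^⊗2)_ij equals the minimum over all length-2 walks i = v_0 → v_1 → … → v_2 = j of Σ_t A[v_t][v_{t+1}]. For example, for (i, j) = (0, 1) we minimise over 2 possible intermediate vertex sequences; the minimum is 3, attained along the walk 0 → 1 → 1.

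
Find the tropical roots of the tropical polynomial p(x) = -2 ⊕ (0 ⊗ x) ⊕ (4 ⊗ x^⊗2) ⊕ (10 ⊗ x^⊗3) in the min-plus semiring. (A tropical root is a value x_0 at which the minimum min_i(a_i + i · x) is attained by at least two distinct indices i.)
Roots: {-6, -4, -2}

Each tropical root is a break point of the lower envelope of the lines y = a_i + i · x (there are 4 lines, with slopes 0, 1, ..., 3). Only the lines that attain the minimum somewhere contribute to roots; other lines are dominated. Here the surviving (envelope) indices are i = 3, i = 2, i = 1, i = 0.
Intersections between consecutive envelope lines give the roots: for adjacent envelope indices i < j the intersection is x = (a_i − a_j) / (j − i). Reading off the sorted break points: {-6, -4, -2}.
Verification: at each break x_0, at least two indices attain the minimum of min_i(a_i + i · x_0).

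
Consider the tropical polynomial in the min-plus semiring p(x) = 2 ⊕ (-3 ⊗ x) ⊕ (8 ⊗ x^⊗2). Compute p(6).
p(6) = 2

A tropical monomial a ⊗ x^⊗i evaluates to a + i · x. Evaluating each term at x = 6:
  Term 0 contributes 2 + 0 · 6 = 2
  Term 1 contributes -3 + 1 · 6 = 3
  Term 2 contributes 8 + 2 · 6 = 20
p(6) = ⊕ of these = min[2, 3, 20] = 2.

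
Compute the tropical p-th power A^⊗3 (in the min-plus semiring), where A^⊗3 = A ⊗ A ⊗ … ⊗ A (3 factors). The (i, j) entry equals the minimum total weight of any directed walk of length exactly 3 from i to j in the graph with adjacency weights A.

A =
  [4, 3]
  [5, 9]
A^⊗3 =
  [12, 11]
  [13, 12]

Each entry (A^⊗3)_ij equals the minimum over all length-3 walks i = v_0 → v_1 → … → v_3 = j of Σ_t A[v_t][v_{t+1}]. For example, for (i, j) = (0, 1) we minimise over 4 possible intermediate vertex sequences; the minimum is 11, attained along the walk 0 → 0 → 0 → 1.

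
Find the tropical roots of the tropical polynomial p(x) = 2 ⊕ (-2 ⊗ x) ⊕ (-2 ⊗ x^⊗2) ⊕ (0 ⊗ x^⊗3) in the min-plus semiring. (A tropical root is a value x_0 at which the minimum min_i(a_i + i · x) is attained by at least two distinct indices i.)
Roots: {-2, 0, 4}

Each tropical root is a break point of the lower envelope of the lines y = a_i + i · x (there are 4 lines, with slopes 0, 1, ..., 3). Only the lines that attain the minimum somewhere contribute to roots; other lines are dominated. Here the surviving (envelope) indices are i = 3, i = 2, i = 1, i = 0.
Intersections between consecutive envelope lines give the roots: for adjacent envelope indices i < j the intersection is x = (a_i − a_j) / (j − i). Reading off the sorted break points: {-2, 0, 4}.
Verification: at each break x_0, at least two indices attain the minimum of min_i(a_i + i · x_0).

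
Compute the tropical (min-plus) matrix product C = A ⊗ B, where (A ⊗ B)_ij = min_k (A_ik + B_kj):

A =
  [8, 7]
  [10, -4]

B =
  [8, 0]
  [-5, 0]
A ⊗ B =
  [2, 7]
  [-9, -4]

Apply the min-plus product entry-by-entry:
  C[0][0] = min over k of (A[0][0] + B[0][0] = 8 + 8 = 16, A[0][1] + B[1][0] = 7 + -5 = 2) = 2 (attained at k = 1)
  C[0][1] = min over k of (A[0][0] + B[0][1] = 8 + 0 = 8, A[0][1] + B[1][1] = 7 + 0 = 7) = 7 (attained at k = 1)
  C[1][0] = min over k of (A[1][0] + B[0][0] = 10 + 8 = 18, A[1][1] + B[1][0] = -4 + -5 = -9) = -9 (attained at k = 1)
  C[1][1] = min over k of (A[1][0] + B[0][1] = 10 + 0 = 10, A[1][1] + B[1][1] = -4 + 0 = -4) = -4 (attained at k = 1)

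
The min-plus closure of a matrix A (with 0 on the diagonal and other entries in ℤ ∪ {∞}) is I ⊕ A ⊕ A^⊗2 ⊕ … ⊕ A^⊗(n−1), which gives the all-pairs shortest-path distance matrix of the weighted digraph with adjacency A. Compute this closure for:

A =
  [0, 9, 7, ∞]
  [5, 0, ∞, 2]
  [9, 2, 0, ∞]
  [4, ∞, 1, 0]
Closure =
  [0, 9, 7, 11]
  [5, 0, 3, 2]
  [7, 2, 0, 4]
  [4, 3, 1, 0]

This is the Floyd-Warshall all-pairs shortest-path computation. For each intermediate vertex k = 0, 1, …, 3, update dist[i][j] ← min(dist[i][j], dist[i][k] + dist[k][j]). The final matrix gives, for each (i, j), the minimum total weight of any directed path from i to j (possibly empty when i = j).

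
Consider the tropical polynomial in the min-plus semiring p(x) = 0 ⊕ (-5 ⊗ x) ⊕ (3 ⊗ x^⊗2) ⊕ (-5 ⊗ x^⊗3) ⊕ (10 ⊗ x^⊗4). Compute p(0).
p(0) = -5

A tropical monomial a ⊗ x^⊗i evaluates to a + i · x. Evaluating each term at x = 0:
  Term 0 contributes 0 + 0 · 0 = 0
  Term 1 contributes -5 + 1 · 0 = -5
  Term 2 contributes 3 + 2 · 0 = 3
  Term 3 contributes -5 + 3 · 0 = -5
  Term 4 contributes 10 + 4 · 0 = 10
p(0) = ⊕ of these = min[0, -5, 3, -5, 10] = -5.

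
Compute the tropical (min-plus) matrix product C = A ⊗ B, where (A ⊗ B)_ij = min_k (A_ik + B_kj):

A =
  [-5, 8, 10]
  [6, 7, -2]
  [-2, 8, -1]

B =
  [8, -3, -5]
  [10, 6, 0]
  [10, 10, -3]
A ⊗ B =
  [3, -8, -10]
  [8, 3, -5]
  [6, -5, -7]

Apply the min-plus product entry-by-entry:
  C[0][0] = min over k of (A[0][0] + B[0][0] = -5 + 8 = 3, A[0][1] + B[1][0] = 8 + 10 = 18, A[0][2] + B[2][0] = 10 + 10 = 20) = 3 (attained at k = 0)
  C[0][1] = min over k of (A[0][0] + B[0][1] = -5 + -3 = -8, A[0][1] + B[1][1] = 8 + 6 = 14, A[0][2] + B[2][1] = 10 + 10 = 20) = -8 (attained at k = 0)
  C[0][2] = min over k of (A[0][0] + B[0][2] = -5 + -5 = -10, A[0][1] + B[1][2] = 8 + 0 = 8, A[0][2] + B[2][2] = 10 + -3 = 7) = -10 (attained at k = 0)
  C[1][0] = min over k of (A[1][0] + B[0][0] = 6 + 8 = 14, A[1][1] + B[1][0] = 7 + 10 = 17, A[1][2] + B[2][0] = -2 + 10 = 8) = 8 (attained at k = 2)
  C[1][1] = min over k of (A[1][0] + B[0][1] = 6 + -3 = 3, A[1][1] + B[1][1] = 7 + 6 = 13, A[1][2] + B[2][1] = -2 + 10 = 8) = 3 (attained at k = 0)
  C[1][2] = min over k of (A[1][0] + B[0][2] = 6 + -5 = 1, A[1][1] + B[1][2] = 7 + 0 = 7, A[1][2] + B[2][2] = -2 + -3 = -5) = -5 (attained at k = 2)
  C[2][0] = min over k of (A[2][0] + B[0][0] = -2 + 8 = 6, A[2][1] + B[1][0] = 8 + 10 = 18, A[2][2] + B[2][0] = -1 + 10 = 9) = 6 (attained at k = 0)
  C[2][1] = min over k of (A[2][0] + B[0][1] = -2 + -3 = -5, A[2][1] + B[1][1] = 8 + 6 = 14, A[2][2] + B[2][1] = -1 + 10 = 9) = -5 (attained at k = 0)
  C[2][2] = min over k of (A[2][0] + B[0][2] = -2 + -5 = -7, A[2][1] + B[1][2] = 8 + 0 = 8, A[2][2] + B[2][2] = -1 + -3 = -4) = -7 (attained at k = 0)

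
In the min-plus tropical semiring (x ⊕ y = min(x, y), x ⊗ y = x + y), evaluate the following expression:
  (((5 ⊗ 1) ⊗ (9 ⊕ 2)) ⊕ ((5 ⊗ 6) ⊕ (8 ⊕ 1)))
(((5 ⊗ 1) ⊗ (9 ⊕ 2)) ⊕ ((5 ⊗ 6) ⊕ (8 ⊕ 1))) = 1

Expand innermost to outermost. Recall ⊕ takes the minimum of its arguments and ⊗ takes their sum. Working out the expression (((5 ⊗ 1) ⊗ (9 ⊕ 2)) ⊕ ((5 ⊗ 6) ⊕ (8 ⊕ 1))) gives 1.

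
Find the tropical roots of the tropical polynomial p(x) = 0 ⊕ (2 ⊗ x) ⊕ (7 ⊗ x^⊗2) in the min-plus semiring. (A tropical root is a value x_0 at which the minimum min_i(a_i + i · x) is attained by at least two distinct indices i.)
Roots: {-5, -2}

Each tropical root is a break point of the lower envelope of the lines y = a_i + i · x (there are 3 lines, with slopes 0, 1, ..., 2). Only the lines that attain the minimum somewhere contribute to roots; other lines are dominated. Here the surviving (envelope) indices are i = 2, i = 1, i = 0.
Intersections between consecutive envelope lines give the roots: for adjacent envelope indices i < j the intersection is x = (a_i − a_j) / (j − i). Reading off the sorted break points: {-5, -2}.
Verification: at each break x_0, at least two indices attain the minimum of min_i(a_i + i · x_0).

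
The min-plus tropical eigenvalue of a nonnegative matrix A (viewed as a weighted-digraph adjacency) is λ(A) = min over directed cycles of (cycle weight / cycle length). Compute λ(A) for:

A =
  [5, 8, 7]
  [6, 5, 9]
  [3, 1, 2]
λ(A) = 2

Enumerate directed cycles and compute their means (weight / length). Sample:
  cycle 0 → 0: weight = 5, length = 1, mean = 5/1 ≈ 5.000
  cycle 1 → 1: weight = 5, length = 1, mean = 5/1 ≈ 5.000
  cycle 2 → 2: weight = 2, length = 1, mean = 2/1 ≈ 2.000
  cycle 0 → 1 → 0: weight = 14, length = 2, mean = 14/2 ≈ 7.000
  cycle 0 → 2 → 0: weight = 10, length = 2, mean = 10/2 ≈ 5.000
  cycle 1 → 0 → 1: weight = 14, length = 2, mean = 14/2 ≈ 7.000
Minimum mean = 2.000, attained e.g. along the cycle 2 → 2 with weight 2 and length 1. So λ(A) = 2/1 = 2.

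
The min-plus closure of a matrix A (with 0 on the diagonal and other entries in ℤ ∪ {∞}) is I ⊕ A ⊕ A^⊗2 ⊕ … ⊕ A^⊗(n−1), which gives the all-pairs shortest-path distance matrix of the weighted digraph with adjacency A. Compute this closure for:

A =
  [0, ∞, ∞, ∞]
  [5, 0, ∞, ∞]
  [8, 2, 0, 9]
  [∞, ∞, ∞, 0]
Closure =
  [0, ∞, ∞, ∞]
  [5, 0, ∞, ∞]
  [7, 2, 0, 9]
  [∞, ∞, ∞, 0]

This is the Floyd-Warshall all-pairs shortest-path computation. For each intermediate vertex k = 0, 1, …, 3, update dist[i][j] ← min(dist[i][j], dist[i][k] + dist[k][j]). The final matrix gives, for each (i, j), the minimum total weight of any directed path from i to j (possibly empty when i = j).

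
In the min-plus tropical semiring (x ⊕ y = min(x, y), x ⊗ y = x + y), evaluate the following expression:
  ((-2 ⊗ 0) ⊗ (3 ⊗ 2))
((-2 ⊗ 0) ⊗ (3 ⊗ 2)) = 3

Expand innermost to outermost. Recall ⊕ takes the minimum of its arguments and ⊗ takes their sum. Working out the expression ((-2 ⊗ 0) ⊗ (3 ⊗ 2)) gives 3.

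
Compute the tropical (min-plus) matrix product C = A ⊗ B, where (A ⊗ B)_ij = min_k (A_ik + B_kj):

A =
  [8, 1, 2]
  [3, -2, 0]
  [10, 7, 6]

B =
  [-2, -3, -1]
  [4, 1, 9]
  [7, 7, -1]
A ⊗ B =
  [5, 2, 1]
  [1, -1, -1]
  [8, 7, 5]

Apply the min-plus product entry-by-entry:
  C[0][0] = min over k of (A[0][0] + B[0][0] = 8 + -2 = 6, A[0][1] + B[1][0] = 1 + 4 = 5, A[0][2] + B[2][0] = 2 + 7 = 9) = 5 (attained at k = 1)
  C[0][1] = min over k of (A[0][0] + B[0][1] = 8 + -3 = 5, A[0][1] + B[1][1] = 1 + 1 = 2, A[0][2] + B[2][1] = 2 + 7 = 9) = 2 (attained at k = 1)
  C[0][2] = min over k of (A[0][0] + B[0][2] = 8 + -1 = 7, A[0][1] + B[1][2] = 1 + 9 = 10, A[0][2] + B[2][2] = 2 + -1 = 1) = 1 (attained at k = 2)
  C[1][0] = min over k of (A[1][0] + B[0][0] = 3 + -2 = 1, A[1][1] + B[1][0] = -2 + 4 = 2, A[1][2] + B[2][0] = 0 + 7 = 7) = 1 (attained at k = 0)
  C[1][1] = min over k of (A[1][0] + B[0][1] = 3 + -3 = 0, A[1][1] + B[1][1] = -2 + 1 = -1, A[1][2] + B[2][1] = 0 + 7 = 7) = -1 (attained at k = 1)
  C[1][2] = min over k of (A[1][0] + B[0][2] = 3 + -1 = 2, A[1][1] + B[1][2] = -2 + 9 = 7, A[1][2] + B[2][2] = 0 + -1 = -1) = -1 (attained at k = 2)
  C[2][0] = min over k of (A[2][0] + B[0][0] = 10 + -2 = 8, A[2][1] + B[1][0] = 7 + 4 = 11, A[2][2] + B[2][0] = 6 + 7 = 13) = 8 (attained at k = 0)
  C[2][1] = min over k of (A[2][0] + B[0][1] = 10 + -3 = 7, A[2][1] + B[1][1] = 7 + 1 = 8, A[2][2] + B[2][1] = 6 + 7 = 13) = 7 (attained at k = 0)
  C[2][2] = min over k of (A[2][0] + B[0][2] = 10 + -1 = 9, A[2][1] + B[1][2] = 7 + 9 = 16, A[2][2] + B[2][2] = 6 + -1 = 5) = 5 (attained at k = 2)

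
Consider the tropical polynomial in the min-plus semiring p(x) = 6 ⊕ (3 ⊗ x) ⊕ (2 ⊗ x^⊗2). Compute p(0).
p(0) = 2

A tropical monomial a ⊗ x^⊗i evaluates to a + i · x. Evaluating each term at x = 0:
  Term 0 contributes 6 + 0 · 0 = 6
  Term 1 contributes 3 + 1 · 0 = 3
  Term 2 contributes 2 + 2 · 0 = 2
p(0) = ⊕ of these = min[6, 3, 2] = 2.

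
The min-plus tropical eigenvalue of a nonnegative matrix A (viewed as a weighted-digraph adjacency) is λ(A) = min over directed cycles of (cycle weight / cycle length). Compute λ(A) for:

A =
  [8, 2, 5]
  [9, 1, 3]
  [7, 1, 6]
λ(A) = 1

Enumerate directed cycles and compute their means (weight / length). Sample:
  cycle 0 → 0: weight = 8, length = 1, mean = 8/1 ≈ 8.000
  cycle 1 → 1: weight = 1, length = 1, mean = 1/1 ≈ 1.000
  cycle 2 → 2: weight = 6, length = 1, mean = 6/1 ≈ 6.000
  cycle 0 → 1 → 0: weight = 11, length = 2, mean = 11/2 ≈ 5.500
  cycle 0 → 2 → 0: weight = 12, length = 2, mean = 12/2 ≈ 6.000
  cycle 1 → 0 → 1: weight = 11, length = 2, mean = 11/2 ≈ 5.500
Minimum mean = 1.000, attained e.g. along the cycle 1 → 1 with weight 1 and length 1. So λ(A) = 1/1 = 1.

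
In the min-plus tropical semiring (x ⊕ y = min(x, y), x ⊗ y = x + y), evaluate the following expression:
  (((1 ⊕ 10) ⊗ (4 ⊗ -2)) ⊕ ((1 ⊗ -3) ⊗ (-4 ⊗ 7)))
(((1 ⊕ 10) ⊗ (4 ⊗ -2)) ⊕ ((1 ⊗ -3) ⊗ (-4 ⊗ 7))) = 1

Expand innermost to outermost. Recall ⊕ takes the minimum of its arguments and ⊗ takes their sum. Working out the expression (((1 ⊕ 10) ⊗ (4 ⊗ -2)) ⊕ ((1 ⊗ -3) ⊗ (-4 ⊗ 7))) gives 1.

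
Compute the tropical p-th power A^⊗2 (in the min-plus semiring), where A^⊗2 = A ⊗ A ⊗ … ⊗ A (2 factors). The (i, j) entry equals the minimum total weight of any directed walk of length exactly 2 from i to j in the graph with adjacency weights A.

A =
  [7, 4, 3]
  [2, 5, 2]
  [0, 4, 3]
A^⊗2 =
  [3, 7, 6]
  [2, 6, 5]
  [3, 4, 3]

Each entry (A^⊗2)_ij equals the minimum over all length-2 walks i = v_0 → v_1 → … → v_2 = j of Σ_t A[v_t][v_{t+1}]. For example, for (i, j) = (0, 2) we minimise over 3 possible intermediate vertex sequences; the minimum is 6, attained along the walk 0 → 1 → 2.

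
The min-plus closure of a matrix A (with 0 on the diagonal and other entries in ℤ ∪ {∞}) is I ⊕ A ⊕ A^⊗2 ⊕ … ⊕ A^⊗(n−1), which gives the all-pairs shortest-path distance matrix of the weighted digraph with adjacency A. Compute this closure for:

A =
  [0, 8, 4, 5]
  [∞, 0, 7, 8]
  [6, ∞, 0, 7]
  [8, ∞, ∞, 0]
Closure =
  [0, 8, 4, 5]
  [13, 0, 7, 8]
  [6, 14, 0, 7]
  [8, 16, 12, 0]

This is the Floyd-Warshall all-pairs shortest-path computation. For each intermediate vertex k = 0, 1, …, 3, update dist[i][j] ← min(dist[i][j], dist[i][k] + dist[k][j]). The final matrix gives, for each (i, j), the minimum total weight of any directed path from i to j (possibly empty when i = j).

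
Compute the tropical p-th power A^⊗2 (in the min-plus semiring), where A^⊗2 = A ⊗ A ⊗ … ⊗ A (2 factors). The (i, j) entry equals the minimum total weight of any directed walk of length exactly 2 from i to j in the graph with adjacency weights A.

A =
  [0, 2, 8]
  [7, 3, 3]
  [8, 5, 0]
A^⊗2 =
  [0, 2, 5]
  [7, 6, 3]
  [8, 5, 0]

Each entry (A^⊗2)_ij equals the minimum over all length-2 walks i = v_0 → v_1 → … → v_2 = j of Σ_t A[v_t][v_{t+1}]. For example, for (i, j) = (0, 2) we minimise over 3 possible intermediate vertex sequences; the minimum is 5, attained along the walk 0 → 1 → 2.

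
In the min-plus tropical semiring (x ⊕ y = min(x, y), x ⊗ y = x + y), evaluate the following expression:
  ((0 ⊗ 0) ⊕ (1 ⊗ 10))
((0 ⊗ 0) ⊕ (1 ⊗ 10)) = 0

Expand innermost to outermost. Recall ⊕ takes the minimum of its arguments and ⊗ takes their sum. Working out the expression ((0 ⊗ 0) ⊕ (1 ⊗ 10)) gives 0.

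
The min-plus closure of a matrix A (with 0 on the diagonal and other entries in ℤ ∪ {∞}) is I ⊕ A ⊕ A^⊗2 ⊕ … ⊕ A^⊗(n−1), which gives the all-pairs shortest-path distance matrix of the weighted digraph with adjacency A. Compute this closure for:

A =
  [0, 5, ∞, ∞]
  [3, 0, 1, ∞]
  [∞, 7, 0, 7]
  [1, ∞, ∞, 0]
Closure =
  [0, 5, 6, 13]
  [3, 0, 1, 8]
  [8, 7, 0, 7]
  [1, 6, 7, 0]

This is the Floyd-Warshall all-pairs shortest-path computation. For each intermediate vertex k = 0, 1, …, 3, update dist[i][j] ← min(dist[i][j], dist[i][k] + dist[k][j]). The final matrix gives, for each (i, j), the minimum total weight of any directed path from i to j (possibly empty when i = j).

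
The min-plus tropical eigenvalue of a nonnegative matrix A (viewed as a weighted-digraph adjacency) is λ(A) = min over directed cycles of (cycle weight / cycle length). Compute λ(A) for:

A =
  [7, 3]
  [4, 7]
λ(A) = 7/2

Enumerate directed cycles and compute their means (weight / length). Sample:
  cycle 0 → 0: weight = 7, length = 1, mean = 7/1 ≈ 7.000
  cycle 1 → 1: weight = 7, length = 1, mean = 7/1 ≈ 7.000
  cycle 0 → 1 → 0: weight = 7, length = 2, mean = 7/2 ≈ 3.500
  cycle 1 → 0 → 1: weight = 7, length = 2, mean = 7/2 ≈ 3.500
Minimum mean = 3.500, attained e.g. along the cycle 0 → 1 → 0 with weight 7 and length 2. So λ(A) = 7/2 = 7/2.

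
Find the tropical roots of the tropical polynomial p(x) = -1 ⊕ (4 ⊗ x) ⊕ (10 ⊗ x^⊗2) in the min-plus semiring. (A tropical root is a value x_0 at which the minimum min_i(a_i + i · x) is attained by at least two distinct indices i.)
Roots: {-6, -5}

Each tropical root is a break point of the lower envelope of the lines y = a_i + i · x (there are 3 lines, with slopes 0, 1, ..., 2). Only the lines that attain the minimum somewhere contribute to roots; other lines are dominated. Here the surviving (envelope) indices are i = 2, i = 1, i = 0.
Intersections between consecutive envelope lines give the roots: for adjacent envelope indices i < j the intersection is x = (a_i − a_j) / (j − i). Reading off the sorted break points: {-6, -5}.
Verification: at each break x_0, at least two indices attain the minimum of min_i(a_i + i · x_0).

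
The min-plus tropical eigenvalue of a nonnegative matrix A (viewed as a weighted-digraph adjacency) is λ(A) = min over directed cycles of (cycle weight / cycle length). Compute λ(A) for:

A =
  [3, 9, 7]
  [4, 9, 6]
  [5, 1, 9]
λ(A) = 3

Enumerate directed cycles and compute their means (weight / length). Sample:
  cycle 0 → 0: weight = 3, length = 1, mean = 3/1 ≈ 3.000
  cycle 1 → 1: weight = 9, length = 1, mean = 9/1 ≈ 9.000
  cycle 2 → 2: weight = 9, length = 1, mean = 9/1 ≈ 9.000
  cycle 0 → 1 → 0: weight = 13, length = 2, mean = 13/2 ≈ 6.500
  cycle 0 → 2 → 0: weight = 12, length = 2, mean = 12/2 ≈ 6.000
  cycle 1 → 0 → 1: weight = 13, length = 2, mean = 13/2 ≈ 6.500
Minimum mean = 3.000, attained e.g. along the cycle 0 → 0 with weight 3 and length 1. So λ(A) = 3/1 = 3.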